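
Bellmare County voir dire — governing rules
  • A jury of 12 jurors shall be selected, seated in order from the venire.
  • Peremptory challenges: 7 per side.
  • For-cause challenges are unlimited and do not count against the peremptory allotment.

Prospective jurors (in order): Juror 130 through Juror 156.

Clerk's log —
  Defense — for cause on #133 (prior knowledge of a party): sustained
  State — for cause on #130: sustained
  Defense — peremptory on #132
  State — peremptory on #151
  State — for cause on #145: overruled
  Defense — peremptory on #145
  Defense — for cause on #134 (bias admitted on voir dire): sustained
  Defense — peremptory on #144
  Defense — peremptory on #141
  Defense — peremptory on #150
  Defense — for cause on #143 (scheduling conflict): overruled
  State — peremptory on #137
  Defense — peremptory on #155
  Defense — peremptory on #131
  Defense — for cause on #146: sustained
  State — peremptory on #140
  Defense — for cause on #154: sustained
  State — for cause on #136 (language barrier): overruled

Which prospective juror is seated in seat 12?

156

Removed: #130, #131, #132, #133, #134, #137, #140, #141, #144, #145, #146, #150, #151, #154, #155. (#136, #143 stay — for-cause denied.)
Seating in order: seats 1–12 → #135, #136, #138, #139, #142, #143, #147, #148, #149, #152, #153, #156.
So seat 12 is #156.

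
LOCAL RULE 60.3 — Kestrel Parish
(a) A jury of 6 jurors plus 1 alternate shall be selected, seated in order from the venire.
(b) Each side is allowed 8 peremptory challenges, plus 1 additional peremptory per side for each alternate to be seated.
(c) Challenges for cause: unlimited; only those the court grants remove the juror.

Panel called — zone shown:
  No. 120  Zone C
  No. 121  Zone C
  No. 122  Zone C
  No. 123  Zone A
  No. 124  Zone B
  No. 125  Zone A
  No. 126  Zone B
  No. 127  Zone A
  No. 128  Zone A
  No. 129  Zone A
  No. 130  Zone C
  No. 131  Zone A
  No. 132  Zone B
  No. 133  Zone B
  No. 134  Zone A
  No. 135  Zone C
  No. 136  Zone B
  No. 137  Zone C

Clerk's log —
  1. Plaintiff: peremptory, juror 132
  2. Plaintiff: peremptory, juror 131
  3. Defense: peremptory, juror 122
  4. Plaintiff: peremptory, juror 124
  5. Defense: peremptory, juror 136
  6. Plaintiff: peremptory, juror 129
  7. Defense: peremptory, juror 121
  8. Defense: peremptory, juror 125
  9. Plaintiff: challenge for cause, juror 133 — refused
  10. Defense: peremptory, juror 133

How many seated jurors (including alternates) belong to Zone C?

2

Removed: #121, #122, #124, #125, #129, #131, #132, #133, #136.
Seated (7 incl. alternates): #120, #123, #126, #127, #128, #130, #134.
Of those, in Zone C: #120, #130 → 2.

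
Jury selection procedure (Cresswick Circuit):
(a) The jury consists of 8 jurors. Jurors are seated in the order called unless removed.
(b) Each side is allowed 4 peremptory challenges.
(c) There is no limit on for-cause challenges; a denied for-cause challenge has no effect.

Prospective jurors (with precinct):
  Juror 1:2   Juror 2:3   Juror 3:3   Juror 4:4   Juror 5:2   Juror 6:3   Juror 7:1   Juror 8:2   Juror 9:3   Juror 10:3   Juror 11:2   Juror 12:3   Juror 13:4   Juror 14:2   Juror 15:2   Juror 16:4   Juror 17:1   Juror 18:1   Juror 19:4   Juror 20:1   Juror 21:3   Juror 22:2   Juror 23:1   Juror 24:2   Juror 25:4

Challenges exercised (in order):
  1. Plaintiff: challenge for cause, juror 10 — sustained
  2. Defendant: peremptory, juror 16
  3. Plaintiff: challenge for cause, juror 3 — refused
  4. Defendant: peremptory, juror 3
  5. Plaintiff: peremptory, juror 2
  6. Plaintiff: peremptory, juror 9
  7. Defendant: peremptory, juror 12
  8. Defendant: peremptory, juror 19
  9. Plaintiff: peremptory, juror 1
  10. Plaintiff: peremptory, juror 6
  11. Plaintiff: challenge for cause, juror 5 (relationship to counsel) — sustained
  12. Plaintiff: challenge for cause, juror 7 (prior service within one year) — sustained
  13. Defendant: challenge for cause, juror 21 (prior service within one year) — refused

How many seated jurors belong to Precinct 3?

Removed: #1, #2, #3, #5, #6, #7, #9, #10, #12, #16, #19.
Seated jurors 1–8: #4, #8, #11, #13, #14, #15, #17, #18.
None of those are in Precinct 3 → 0.

0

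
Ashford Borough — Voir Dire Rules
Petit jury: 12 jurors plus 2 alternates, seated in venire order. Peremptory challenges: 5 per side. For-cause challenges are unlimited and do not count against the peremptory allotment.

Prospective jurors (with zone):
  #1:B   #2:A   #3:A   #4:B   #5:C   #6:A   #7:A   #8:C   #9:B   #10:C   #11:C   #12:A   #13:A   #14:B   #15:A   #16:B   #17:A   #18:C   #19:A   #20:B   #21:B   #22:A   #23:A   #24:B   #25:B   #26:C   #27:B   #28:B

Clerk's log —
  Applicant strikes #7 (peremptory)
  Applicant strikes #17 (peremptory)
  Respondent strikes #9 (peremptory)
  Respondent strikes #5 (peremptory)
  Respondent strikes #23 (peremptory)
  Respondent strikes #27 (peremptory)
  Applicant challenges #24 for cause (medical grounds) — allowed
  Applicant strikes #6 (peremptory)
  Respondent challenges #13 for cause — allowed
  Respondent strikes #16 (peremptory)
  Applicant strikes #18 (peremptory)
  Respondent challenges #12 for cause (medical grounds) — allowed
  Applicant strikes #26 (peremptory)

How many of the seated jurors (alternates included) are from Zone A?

5

Removed: #5, #6, #7, #9, #12, #13, #16, #17, #18, #23, #24, #26, #27.
Seated (14 incl. alternates): #1, #2, #3, #4, #8, #10, #11, #14, #15, #19, #20, #21, #22, #25.
Of those, in Zone A: #2, #3, #15, #19, #22 → 5.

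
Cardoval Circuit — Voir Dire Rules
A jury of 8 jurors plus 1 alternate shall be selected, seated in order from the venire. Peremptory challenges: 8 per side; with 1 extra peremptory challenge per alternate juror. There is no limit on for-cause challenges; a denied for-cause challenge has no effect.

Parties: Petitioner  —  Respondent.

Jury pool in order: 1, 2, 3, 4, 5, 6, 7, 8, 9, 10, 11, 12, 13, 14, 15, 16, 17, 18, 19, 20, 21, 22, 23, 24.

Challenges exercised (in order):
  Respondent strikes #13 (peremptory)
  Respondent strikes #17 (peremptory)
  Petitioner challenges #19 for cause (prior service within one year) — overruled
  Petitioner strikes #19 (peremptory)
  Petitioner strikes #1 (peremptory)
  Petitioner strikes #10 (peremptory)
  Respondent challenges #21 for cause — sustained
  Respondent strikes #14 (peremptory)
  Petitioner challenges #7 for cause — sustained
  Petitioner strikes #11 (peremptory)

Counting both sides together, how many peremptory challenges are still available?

Petitioner allotment: 8 base + 1 × 1 alternate = 9. Respondent allotment: 8 base + 1 × 1 alternate = 9.
Petitioner peremptories used: #19, #1, #10, #11 — 4 (for-cause on #19, #7 don't count).
Respondent peremptories used: #13, #17, #14 — 3 (the for-cause on #21 doesn't count).
Remaining: (9 − 4) + (9 − 3) = 11.

11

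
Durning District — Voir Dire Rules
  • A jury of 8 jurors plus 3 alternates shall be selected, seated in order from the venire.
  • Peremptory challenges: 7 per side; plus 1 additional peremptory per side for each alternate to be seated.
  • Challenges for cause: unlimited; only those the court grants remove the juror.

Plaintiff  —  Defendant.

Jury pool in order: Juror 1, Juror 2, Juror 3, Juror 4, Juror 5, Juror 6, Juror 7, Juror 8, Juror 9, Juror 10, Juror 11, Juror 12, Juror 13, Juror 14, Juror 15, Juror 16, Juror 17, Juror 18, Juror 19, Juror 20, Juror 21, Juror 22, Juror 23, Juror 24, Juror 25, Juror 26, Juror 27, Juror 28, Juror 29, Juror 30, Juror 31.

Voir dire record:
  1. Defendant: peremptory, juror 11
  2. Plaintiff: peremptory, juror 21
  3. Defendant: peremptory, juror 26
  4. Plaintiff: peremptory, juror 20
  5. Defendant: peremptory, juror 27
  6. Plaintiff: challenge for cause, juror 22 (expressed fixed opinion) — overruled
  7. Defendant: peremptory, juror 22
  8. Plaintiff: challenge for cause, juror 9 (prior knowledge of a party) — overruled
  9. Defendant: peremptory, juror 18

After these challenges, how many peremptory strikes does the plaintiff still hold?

Plaintiff allotment: 7 base + 1 × 3 alternates = 10.
Plaintiff peremptories used: #21, #20 — 2 (for-cause on #22, #9 don't count).
Remaining: 10 − 2 = 8.

8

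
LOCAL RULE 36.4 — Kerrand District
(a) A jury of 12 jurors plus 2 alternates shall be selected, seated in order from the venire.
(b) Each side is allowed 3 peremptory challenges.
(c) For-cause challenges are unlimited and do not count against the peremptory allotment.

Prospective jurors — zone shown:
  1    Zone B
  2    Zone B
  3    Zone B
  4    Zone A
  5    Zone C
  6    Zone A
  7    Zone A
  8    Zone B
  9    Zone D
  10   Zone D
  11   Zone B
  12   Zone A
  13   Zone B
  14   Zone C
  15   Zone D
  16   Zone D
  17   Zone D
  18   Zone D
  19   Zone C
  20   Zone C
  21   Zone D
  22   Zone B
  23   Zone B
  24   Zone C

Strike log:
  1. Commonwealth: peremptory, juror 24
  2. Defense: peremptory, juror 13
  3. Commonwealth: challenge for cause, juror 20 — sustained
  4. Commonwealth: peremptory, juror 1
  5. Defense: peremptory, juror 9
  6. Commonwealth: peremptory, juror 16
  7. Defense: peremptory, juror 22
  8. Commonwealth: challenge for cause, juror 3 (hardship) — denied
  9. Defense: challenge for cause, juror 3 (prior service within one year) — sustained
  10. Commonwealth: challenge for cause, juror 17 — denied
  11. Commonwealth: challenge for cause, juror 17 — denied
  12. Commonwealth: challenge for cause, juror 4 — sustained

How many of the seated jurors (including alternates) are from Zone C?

Removed: #1, #3, #4, #9, #13, #16, #20, #22, #24.
Seated (14 incl. alternates): #2, #5, #6, #7, #8, #10, #11, #12, #14, #15, #17, #18, #19, #21.
Of those, in Zone C: #5, #14, #19 → 3.

3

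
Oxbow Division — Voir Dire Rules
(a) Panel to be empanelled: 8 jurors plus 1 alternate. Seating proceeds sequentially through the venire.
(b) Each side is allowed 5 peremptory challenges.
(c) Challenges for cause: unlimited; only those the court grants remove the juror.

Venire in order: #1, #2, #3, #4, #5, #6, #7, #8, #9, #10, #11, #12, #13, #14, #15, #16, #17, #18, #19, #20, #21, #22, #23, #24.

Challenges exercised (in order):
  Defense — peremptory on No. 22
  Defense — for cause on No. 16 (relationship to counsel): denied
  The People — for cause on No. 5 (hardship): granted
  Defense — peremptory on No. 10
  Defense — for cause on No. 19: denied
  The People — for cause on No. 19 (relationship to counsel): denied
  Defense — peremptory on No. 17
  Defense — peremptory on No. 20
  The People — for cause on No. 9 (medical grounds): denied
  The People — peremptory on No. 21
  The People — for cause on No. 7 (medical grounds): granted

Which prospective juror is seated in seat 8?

Removed: #5, #7, #10, #17, #20, #21, #22. (#9, #16, #19 stay — for-cause denied.)
Seating in order: seats 1–8 → #1, #2, #3, #4, #6, #8, #9, #11; alternates → #12.
So seat 8 is #11.

11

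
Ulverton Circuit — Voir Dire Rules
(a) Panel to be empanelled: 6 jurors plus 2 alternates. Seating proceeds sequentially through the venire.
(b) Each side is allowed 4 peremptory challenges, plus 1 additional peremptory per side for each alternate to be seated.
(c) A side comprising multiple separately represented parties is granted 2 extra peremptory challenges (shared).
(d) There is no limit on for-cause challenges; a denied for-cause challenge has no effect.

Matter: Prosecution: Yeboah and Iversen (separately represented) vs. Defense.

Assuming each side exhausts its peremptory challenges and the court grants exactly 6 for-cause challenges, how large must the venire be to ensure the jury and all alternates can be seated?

Seats to fill: 6 + 2 alternates = 8.
Peremptories — Prosecution: 4 + 1×2 + 2 = 8; Defense: 4 + 1×2 = 6; total 14.
For-cause removals: 6.
Minimum venire: 8 + 14 + 6 = 28.

28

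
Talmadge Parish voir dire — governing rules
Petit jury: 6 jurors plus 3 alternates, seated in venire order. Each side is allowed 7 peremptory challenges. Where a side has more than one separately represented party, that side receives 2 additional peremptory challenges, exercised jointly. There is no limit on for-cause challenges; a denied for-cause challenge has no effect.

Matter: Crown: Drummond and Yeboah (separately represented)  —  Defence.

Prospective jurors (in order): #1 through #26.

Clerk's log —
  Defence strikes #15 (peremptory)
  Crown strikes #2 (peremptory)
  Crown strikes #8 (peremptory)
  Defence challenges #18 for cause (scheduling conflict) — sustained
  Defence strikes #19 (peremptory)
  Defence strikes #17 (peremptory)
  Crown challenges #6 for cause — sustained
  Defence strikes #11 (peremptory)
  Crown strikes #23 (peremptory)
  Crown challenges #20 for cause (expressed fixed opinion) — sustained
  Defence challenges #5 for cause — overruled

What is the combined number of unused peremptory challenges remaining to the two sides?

9

Crown allotment: 7 base + 2 multi-party = 9. Defence allotment: 7.
Crown peremptories used: #2, #8, #23 — 3 (for-cause on #6, #20 don't count).
Defence peremptories used: #15, #19, #17, #11 — 4 (for-cause on #18, #5 don't count).
Remaining: (9 − 3) + (7 − 4) = 9.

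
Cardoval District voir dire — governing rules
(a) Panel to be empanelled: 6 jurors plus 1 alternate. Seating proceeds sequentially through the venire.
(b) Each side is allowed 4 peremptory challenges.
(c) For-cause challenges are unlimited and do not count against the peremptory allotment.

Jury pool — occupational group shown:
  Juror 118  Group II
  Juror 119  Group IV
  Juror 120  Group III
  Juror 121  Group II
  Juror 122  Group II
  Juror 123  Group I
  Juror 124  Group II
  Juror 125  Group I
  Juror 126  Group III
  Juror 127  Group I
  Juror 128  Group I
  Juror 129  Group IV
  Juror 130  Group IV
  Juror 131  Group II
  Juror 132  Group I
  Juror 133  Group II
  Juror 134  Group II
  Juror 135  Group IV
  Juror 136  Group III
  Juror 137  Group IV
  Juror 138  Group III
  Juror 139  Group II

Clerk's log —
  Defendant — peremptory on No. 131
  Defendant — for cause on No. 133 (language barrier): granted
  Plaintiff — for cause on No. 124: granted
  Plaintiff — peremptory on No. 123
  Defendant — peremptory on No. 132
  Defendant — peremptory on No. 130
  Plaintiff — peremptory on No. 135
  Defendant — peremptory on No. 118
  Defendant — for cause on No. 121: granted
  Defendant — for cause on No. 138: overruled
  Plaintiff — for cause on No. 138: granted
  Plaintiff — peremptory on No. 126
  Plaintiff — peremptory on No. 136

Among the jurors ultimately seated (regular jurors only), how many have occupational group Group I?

3

Removed: #118, #121, #123, #124, #126, #130, #131, #132, #133, #135, #136, #138.
Seated jurors 1–6: #119, #120, #122, #125, #127, #128 (alternates #129 not counted).
Of those, in Group I: #125, #127, #128 → 3.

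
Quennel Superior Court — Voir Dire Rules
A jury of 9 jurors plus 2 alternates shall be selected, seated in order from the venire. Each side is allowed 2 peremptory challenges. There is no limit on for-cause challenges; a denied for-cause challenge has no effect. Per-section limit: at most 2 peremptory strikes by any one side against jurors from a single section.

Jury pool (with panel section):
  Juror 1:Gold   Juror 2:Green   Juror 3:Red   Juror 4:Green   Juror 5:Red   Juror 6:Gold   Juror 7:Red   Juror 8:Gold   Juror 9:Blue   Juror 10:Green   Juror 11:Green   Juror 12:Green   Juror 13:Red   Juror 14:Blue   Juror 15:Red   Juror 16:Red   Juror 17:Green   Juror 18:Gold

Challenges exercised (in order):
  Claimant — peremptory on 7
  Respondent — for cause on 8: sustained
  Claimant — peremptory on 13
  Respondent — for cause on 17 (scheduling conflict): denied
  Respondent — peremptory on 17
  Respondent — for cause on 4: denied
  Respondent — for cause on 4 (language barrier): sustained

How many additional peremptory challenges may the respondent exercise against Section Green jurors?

Respondent peremptories so far: #17 — 1 of 2 used, 1 left overall.
Against Section Green: #17 — 1 used; per-section cap 2 leaves 1.
Binding limit: min(1, 1) = 1.

1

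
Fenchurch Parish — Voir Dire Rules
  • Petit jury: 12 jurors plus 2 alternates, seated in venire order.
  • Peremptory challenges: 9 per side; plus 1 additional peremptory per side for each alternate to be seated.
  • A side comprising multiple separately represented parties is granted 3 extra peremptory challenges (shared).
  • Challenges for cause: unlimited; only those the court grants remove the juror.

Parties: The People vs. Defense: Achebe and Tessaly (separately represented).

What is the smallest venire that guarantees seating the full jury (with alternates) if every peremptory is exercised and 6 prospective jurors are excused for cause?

Seats to fill: 12 + 2 alternates = 14.
Peremptories — The People: 9 + 1×2 = 11; Defense: 9 + 1×2 + 3 = 14; total 25.
For-cause removals: 6.
Minimum venire: 14 + 25 + 6 = 45.

45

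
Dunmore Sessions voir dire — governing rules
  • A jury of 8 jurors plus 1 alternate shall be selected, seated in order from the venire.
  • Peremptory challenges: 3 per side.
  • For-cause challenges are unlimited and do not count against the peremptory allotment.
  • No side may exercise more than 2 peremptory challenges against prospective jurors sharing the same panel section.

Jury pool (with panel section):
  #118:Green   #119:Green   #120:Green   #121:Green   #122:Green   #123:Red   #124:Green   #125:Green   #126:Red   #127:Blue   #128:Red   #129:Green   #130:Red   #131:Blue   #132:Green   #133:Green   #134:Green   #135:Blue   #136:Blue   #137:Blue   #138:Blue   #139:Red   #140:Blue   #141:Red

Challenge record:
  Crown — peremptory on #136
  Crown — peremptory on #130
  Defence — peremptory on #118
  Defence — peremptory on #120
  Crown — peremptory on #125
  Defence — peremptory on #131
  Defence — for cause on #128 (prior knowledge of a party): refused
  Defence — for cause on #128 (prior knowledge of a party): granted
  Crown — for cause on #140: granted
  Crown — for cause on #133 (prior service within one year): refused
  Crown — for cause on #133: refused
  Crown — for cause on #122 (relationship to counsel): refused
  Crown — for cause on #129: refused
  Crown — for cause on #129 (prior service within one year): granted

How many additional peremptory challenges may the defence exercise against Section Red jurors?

0

Defence peremptories so far: #118, #120, #131 — 3 of 3 used, 0 left overall.
Against Section Red: none yet — per-section cap 2 leaves 2.
Binding limit: min(0, 2) = 0.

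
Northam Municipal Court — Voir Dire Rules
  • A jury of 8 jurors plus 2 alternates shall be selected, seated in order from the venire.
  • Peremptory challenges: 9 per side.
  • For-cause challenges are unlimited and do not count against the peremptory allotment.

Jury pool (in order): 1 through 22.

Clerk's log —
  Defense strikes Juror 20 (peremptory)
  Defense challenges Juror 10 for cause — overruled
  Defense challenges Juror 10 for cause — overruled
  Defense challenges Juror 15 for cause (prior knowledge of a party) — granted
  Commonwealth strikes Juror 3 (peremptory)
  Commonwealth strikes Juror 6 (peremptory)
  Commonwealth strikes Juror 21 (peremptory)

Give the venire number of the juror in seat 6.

8

Removed: #3, #6, #15, #20, #21. (#10 stays — for-cause denied.)
Filling seats in venire order through position 6: #1, #2, #4, #5, #7, #8.
So seat 6 is #8.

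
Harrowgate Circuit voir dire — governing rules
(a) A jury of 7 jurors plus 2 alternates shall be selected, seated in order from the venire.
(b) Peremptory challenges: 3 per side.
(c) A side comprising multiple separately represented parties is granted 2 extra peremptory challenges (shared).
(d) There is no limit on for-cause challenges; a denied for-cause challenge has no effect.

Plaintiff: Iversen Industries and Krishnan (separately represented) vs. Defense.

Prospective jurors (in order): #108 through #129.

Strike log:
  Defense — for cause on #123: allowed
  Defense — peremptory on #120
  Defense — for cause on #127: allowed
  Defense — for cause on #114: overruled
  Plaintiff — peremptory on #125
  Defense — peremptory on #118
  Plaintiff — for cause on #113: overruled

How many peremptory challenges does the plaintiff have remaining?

4

Plaintiff allotment: 3 base + 2 multi-party = 5.
Plaintiff peremptories used: #125 — 1 (the for-cause on #113 doesn't count).
Remaining: 5 − 1 = 4.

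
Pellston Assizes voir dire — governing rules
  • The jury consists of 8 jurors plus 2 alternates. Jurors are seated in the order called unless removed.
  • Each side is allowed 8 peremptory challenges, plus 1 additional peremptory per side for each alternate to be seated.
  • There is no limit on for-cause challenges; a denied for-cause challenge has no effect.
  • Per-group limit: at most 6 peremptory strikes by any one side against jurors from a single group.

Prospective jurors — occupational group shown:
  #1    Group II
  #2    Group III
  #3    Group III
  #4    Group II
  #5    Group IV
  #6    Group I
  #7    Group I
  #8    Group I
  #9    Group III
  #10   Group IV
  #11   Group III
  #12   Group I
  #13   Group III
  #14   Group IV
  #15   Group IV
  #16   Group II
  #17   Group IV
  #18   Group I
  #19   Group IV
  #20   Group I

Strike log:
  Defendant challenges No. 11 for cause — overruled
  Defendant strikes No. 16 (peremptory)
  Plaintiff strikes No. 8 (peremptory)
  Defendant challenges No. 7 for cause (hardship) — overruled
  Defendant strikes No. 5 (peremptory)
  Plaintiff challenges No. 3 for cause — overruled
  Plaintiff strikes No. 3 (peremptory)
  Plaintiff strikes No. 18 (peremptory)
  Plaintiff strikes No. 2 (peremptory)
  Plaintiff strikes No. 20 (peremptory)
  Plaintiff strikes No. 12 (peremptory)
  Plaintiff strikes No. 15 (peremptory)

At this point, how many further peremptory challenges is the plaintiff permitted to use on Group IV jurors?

Plaintiff peremptories so far: #8, #3, #18, #2, #20, #12, #15 — 7 of 10 used, 3 left overall.
Against Group IV: #15 — 1 used; per-group cap 6 leaves 5.
Binding limit: min(3, 5) = 3.

3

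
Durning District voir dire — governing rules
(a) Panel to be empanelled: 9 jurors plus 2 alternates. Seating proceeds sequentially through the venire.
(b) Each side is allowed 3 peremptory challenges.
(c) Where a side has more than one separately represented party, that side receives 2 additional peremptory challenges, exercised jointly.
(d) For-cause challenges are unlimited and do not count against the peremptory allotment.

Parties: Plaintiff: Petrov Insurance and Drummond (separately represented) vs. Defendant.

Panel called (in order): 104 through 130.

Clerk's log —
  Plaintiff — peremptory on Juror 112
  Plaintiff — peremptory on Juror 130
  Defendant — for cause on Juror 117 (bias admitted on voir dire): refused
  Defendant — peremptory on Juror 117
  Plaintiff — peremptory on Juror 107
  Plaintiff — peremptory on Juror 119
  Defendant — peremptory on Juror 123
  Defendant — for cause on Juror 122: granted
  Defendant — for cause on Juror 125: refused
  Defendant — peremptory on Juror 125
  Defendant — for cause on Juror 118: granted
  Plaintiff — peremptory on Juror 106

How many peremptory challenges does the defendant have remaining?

Defendant allotment: 3.
Defendant peremptories used: #117, #123, #125 — 3 (for-cause on #117, #122, #125, #118 don't count).
Remaining: 3 − 3 = 0.

0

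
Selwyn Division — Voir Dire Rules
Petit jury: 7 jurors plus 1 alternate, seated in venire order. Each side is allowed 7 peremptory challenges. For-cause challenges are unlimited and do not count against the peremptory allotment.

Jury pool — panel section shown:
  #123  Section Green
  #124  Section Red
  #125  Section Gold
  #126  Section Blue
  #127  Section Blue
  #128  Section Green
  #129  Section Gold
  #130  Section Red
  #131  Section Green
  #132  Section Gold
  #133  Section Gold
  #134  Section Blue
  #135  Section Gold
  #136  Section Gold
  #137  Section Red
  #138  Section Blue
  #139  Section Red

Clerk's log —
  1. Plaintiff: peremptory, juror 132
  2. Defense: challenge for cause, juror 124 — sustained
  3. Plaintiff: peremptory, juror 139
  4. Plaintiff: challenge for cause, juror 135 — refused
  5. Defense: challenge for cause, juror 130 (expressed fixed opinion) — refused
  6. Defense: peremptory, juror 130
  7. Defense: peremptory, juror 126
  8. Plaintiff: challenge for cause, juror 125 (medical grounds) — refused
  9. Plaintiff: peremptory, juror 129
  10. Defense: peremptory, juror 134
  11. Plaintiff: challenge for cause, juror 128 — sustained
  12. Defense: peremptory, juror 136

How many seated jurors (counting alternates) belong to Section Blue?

Removed: #124, #126, #128, #129, #130, #132, #134, #136, #139.
Seated (8 incl. alternates): #123, #125, #127, #131, #133, #135, #137, #138.
Of those, in Section Blue: #127, #138 → 2.

2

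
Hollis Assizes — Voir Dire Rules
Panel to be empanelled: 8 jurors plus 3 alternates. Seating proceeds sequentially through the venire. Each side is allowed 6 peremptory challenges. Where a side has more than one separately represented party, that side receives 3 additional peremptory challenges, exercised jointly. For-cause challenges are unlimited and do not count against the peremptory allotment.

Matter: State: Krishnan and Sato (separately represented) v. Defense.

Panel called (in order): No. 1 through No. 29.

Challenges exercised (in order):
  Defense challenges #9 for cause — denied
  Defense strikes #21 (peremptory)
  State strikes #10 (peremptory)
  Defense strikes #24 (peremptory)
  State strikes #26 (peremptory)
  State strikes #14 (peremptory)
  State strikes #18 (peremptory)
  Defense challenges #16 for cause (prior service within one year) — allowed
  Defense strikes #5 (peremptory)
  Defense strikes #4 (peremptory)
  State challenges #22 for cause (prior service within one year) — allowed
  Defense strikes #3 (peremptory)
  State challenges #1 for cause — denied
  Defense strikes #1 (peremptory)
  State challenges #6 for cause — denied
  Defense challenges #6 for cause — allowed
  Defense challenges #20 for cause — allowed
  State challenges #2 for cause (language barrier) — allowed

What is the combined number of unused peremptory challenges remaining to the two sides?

State allotment: 6 base + 3 multi-party = 9. Defense allotment: 6.
State peremptories used: #10, #26, #14, #18 — 4 (for-cause on #22, #1, #6, #2 don't count).
Defense peremptories used: #21, #24, #5, #4, #3, #1 — 6 (for-cause on #9, #16, #6, #20 don't count).
Remaining: (9 − 4) + (6 − 6) = 5.

5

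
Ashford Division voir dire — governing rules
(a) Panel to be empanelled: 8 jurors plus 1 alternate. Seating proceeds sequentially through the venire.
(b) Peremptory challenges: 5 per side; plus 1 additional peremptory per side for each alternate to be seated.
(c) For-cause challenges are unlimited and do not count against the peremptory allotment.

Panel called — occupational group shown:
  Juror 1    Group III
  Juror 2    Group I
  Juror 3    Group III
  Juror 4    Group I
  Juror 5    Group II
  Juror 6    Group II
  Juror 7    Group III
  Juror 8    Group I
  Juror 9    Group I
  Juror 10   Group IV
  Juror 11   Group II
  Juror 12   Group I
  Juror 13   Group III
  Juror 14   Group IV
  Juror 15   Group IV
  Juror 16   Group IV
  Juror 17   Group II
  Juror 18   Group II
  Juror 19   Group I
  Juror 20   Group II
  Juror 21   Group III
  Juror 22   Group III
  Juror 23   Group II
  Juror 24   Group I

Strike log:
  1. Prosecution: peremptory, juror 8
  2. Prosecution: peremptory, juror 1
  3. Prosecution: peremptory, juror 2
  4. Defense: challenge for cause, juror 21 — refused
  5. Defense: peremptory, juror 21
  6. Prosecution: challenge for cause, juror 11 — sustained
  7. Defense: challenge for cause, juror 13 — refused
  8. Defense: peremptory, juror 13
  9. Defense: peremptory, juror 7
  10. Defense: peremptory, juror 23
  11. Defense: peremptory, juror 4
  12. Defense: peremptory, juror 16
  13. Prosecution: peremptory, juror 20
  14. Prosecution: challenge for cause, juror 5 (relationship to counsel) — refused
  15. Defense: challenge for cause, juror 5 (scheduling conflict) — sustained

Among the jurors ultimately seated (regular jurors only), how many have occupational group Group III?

1

Removed: #1, #2, #4, #5, #7, #8, #11, #13, #16, #20, #21, #23.
Seated jurors 1–8: #3, #6, #9, #10, #12, #14, #15, #17 (alternates #18 not counted).
Of those, in Group III: #3 → 1.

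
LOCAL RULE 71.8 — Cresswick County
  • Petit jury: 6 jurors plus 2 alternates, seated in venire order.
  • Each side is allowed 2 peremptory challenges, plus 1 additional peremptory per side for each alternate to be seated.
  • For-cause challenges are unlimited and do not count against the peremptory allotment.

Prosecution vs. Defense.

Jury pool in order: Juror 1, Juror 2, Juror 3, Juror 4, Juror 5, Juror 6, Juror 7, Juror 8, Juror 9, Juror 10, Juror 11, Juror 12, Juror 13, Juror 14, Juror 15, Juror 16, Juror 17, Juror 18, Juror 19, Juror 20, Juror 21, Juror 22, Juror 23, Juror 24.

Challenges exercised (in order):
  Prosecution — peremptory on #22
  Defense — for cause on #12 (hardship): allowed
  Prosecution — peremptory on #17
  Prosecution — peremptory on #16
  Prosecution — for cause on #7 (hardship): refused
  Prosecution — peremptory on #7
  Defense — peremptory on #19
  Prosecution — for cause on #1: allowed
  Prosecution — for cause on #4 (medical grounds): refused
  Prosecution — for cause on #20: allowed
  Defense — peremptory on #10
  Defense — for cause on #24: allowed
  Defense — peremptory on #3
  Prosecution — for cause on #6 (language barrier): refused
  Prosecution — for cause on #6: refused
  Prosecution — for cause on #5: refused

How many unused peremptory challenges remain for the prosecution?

0

Prosecution allotment: 2 base + 1 × 2 alternates = 4.
Prosecution peremptories used: #22, #17, #16, #7 — 4 (for-cause on #7, #1, #4, #20, #6, #6, #5 don't count).
Remaining: 4 − 4 = 0.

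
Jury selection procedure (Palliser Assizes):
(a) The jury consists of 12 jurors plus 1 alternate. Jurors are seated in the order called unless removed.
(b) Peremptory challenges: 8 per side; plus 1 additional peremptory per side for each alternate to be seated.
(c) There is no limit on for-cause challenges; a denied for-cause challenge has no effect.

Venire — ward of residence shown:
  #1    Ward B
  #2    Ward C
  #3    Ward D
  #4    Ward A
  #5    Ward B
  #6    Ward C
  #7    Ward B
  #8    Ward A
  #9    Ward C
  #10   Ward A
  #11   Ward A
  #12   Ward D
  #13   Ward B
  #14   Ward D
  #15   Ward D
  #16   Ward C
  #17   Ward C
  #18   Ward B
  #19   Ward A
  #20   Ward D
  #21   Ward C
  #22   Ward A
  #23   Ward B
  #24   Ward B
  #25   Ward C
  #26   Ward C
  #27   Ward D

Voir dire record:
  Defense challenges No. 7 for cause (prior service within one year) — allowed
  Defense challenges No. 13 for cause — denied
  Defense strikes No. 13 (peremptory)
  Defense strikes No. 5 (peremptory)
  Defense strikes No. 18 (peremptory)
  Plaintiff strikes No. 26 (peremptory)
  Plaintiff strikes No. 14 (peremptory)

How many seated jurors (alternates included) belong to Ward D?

3

Removed: #5, #7, #13, #14, #18, #26.
Seated (13 incl. alternates): #1, #2, #3, #4, #6, #8, #9, #10, #11, #12, #15, #16, #17.
Of those, in Ward D: #3, #12, #15 → 3.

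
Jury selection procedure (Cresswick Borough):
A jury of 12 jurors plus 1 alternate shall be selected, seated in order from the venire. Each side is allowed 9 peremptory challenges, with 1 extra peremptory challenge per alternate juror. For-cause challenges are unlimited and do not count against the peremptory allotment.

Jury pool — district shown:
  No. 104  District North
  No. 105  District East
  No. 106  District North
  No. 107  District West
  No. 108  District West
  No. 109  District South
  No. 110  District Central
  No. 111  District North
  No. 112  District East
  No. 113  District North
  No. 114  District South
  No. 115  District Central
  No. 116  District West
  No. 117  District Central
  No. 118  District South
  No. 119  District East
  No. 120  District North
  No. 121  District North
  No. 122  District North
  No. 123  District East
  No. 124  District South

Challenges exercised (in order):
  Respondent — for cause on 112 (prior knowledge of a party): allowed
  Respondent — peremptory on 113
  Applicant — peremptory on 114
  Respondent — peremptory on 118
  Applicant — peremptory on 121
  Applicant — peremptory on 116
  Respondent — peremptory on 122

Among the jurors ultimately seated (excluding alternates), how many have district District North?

4

Removed: #112, #113, #114, #116, #118, #121, #122.
Seated jurors 1–12: #104, #105, #106, #107, #108, #109, #110, #111, #115, #117, #119, #120 (alternates #123 not counted).
Of those, in District North: #104, #106, #111, #120 → 4.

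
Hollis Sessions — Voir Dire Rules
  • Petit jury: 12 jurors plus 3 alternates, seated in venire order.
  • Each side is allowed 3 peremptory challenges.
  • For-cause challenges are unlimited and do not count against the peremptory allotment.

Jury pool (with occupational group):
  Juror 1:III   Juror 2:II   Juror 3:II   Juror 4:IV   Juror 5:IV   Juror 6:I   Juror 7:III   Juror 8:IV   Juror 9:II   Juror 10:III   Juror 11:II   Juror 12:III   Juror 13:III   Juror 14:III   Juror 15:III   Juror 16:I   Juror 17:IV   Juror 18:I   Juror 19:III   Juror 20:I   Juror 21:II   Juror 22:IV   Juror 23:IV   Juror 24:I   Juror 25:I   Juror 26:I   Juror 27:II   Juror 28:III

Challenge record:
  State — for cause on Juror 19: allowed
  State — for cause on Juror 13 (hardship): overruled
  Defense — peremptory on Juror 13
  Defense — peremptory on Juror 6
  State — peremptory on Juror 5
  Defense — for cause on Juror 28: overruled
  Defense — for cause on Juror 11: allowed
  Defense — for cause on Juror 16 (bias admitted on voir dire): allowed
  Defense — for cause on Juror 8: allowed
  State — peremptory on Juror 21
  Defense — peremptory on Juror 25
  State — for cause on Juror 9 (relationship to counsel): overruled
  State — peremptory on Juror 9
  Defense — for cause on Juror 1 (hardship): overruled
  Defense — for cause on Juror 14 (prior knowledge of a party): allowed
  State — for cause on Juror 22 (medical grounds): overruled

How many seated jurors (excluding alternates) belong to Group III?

5

Removed: #5, #6, #8, #9, #11, #13, #14, #16, #19, #21, #25.
Seated jurors 1–12: #1, #2, #3, #4, #7, #10, #12, #15, #17, #18, #20, #22 (alternates #23, #24, #26 not counted).
Of those, in Group III: #1, #7, #10, #12, #15 → 5.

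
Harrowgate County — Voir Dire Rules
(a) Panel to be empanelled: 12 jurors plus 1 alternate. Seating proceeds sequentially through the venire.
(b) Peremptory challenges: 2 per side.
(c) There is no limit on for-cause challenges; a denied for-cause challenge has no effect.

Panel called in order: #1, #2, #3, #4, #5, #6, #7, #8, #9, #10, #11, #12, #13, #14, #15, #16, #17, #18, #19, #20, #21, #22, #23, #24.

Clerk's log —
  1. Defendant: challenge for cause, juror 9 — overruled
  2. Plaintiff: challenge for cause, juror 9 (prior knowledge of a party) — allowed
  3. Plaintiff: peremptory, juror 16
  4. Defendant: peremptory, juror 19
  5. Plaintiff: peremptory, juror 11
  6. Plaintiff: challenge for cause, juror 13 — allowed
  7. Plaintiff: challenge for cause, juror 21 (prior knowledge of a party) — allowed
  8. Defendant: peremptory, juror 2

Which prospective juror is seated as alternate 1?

Removed: #2, #9, #11, #13, #16, #19, #21.
Seating in order: seats 1–12 → #1, #3, #4, #5, #6, #7, #8, #10, #12, #14, #15, #17; alternates → #18.
So alternate 1 is #18.

18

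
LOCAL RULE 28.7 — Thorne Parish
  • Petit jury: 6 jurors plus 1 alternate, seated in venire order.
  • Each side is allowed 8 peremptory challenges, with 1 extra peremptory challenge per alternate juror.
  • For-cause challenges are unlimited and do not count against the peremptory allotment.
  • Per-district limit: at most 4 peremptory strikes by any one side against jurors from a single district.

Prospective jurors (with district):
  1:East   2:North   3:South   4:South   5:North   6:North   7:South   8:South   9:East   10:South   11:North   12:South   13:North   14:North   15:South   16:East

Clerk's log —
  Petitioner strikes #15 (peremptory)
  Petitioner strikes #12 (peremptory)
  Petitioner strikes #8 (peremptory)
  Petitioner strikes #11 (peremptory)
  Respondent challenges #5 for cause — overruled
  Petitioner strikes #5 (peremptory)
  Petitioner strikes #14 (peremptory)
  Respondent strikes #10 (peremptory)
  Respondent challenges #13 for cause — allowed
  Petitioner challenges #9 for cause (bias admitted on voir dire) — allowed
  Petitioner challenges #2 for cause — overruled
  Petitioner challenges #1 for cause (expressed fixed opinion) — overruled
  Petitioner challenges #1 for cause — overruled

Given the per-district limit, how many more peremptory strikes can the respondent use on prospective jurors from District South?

Respondent peremptories so far: #10 — 1 of 9 used, 8 left overall.
Against District South: #10 — 1 used; per-district cap 4 leaves 3.
Binding limit: min(8, 3) = 3.

3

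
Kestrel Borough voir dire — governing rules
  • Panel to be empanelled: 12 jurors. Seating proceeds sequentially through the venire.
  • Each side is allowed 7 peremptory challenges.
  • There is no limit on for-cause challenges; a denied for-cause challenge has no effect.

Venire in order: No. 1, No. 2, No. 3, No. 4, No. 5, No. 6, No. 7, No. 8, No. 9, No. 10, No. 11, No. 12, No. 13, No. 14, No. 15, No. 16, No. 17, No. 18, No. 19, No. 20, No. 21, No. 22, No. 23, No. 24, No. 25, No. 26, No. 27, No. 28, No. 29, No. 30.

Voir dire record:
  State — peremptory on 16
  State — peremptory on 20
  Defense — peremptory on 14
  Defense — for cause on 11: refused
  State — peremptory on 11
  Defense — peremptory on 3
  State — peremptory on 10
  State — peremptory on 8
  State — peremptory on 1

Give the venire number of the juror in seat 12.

Removed: #1, #3, #8, #10, #11, #14, #16, #20.
Filling seats in venire order through position 12: #2, #4, #5, #6, #7, #9, #12, #13, #15, #17, #18, #19.
So seat 12 is #19.

19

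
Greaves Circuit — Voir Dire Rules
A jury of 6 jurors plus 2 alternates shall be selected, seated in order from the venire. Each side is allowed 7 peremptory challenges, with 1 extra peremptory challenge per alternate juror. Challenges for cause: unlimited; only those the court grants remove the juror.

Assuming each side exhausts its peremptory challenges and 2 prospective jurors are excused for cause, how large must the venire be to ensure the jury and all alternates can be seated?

Seats to fill: 6 + 2 alternates = 8.
Peremptories: 7 + 1×2 = 9 per side × 2 sides = 18.
For-cause removals: 2.
Minimum venire: 8 + 18 + 2 = 28.

28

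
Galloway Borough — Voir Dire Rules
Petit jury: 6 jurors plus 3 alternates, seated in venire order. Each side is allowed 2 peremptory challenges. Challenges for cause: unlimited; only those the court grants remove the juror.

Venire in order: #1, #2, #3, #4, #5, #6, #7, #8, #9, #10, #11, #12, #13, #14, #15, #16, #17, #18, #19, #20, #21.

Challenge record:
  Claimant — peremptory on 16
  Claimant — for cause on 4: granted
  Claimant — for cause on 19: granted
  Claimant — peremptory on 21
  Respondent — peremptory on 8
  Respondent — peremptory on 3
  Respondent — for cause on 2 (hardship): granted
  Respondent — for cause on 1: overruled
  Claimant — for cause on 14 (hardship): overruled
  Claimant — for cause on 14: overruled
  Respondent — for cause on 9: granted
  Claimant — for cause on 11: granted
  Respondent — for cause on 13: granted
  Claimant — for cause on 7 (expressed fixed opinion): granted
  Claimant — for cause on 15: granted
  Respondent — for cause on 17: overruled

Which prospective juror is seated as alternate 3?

20

Removed: #2, #3, #4, #7, #8, #9, #11, #13, #15, #16, #19, #21. (#1, #14, #17 stay — for-cause denied.)
Filling seats in venire order through position 9: #1, #5, #6, #10, #12, #14, #17, #18, #20.
So alternate 3 is #20.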